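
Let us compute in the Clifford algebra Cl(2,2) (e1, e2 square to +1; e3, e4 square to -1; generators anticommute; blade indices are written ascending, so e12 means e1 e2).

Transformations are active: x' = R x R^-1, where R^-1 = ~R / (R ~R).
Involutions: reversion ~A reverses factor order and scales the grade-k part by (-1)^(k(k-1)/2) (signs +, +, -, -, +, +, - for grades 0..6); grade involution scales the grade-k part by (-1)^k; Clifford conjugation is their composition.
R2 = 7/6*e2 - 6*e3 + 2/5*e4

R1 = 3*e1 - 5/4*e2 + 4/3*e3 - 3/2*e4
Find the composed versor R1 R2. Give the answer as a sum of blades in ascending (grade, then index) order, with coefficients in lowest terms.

Distribute over the terms of R2 (each basis-blade product reordered to ascending indices, repeated generators contracted through their squares):
R1 (7/6*e2) = -35/24 + 7/2*e12 - 14/9*e23 + 7/4*e24
R1 (-6*e3) = 8 - 18*e13 + 15/2*e23 - 9*e34
R1 (2/5*e4) = 3/5 + 6/5*e14 - 1/2*e24 + 8/15*e34
Summing the partial products and collecting blades:
Answer: 857/120 + 7/2*e12 - 18*e13 + 6/5*e14 + 107/18*e23 + 5/4*e24 - 127/15*e34


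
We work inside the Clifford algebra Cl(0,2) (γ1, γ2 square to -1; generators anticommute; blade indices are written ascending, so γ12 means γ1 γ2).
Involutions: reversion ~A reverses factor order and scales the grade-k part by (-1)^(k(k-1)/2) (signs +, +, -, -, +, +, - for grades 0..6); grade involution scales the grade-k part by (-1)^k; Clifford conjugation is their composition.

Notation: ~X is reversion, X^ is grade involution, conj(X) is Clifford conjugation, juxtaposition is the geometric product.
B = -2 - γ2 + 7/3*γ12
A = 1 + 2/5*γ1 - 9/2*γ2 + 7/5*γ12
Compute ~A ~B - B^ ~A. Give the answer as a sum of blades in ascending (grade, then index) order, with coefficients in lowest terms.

first term: -293/30 + 83/10*γ1 + 134/15*γ2 + 1/15*γ12
second term: 173/30 + 83/10*γ1 + 164/15*γ2 + 71/15*γ12
Answer: -233/15 - 2*γ2 - 14/3*γ12


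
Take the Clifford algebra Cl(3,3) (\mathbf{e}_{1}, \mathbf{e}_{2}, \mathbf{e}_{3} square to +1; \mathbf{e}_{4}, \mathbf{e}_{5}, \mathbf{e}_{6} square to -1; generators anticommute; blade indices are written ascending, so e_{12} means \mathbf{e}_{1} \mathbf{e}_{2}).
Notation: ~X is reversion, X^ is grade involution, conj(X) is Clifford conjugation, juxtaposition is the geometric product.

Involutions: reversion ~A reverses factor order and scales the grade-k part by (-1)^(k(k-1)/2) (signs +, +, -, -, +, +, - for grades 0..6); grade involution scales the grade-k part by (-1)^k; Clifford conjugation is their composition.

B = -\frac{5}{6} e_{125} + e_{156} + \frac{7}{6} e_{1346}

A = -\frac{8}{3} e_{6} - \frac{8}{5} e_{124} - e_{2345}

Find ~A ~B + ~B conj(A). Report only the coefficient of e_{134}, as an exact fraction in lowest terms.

first term: -\frac{8}{3} e_{15} - \frac{4}{3} e_{45} - \frac{71}{18} e_{134} + \frac{28}{15} e_{236} + \frac{19}{18} e_{1256} - \frac{8}{5} e_{2456} - e_{12346}
second term: \frac{8}{3} e_{15} - \frac{4}{3} e_{45} - \frac{71}{18} e_{134} - \frac{28}{15} e_{236} + \frac{19}{18} e_{1256} + \frac{8}{5} e_{2456} + e_{12346}
Answer: -\frac{71}{9}


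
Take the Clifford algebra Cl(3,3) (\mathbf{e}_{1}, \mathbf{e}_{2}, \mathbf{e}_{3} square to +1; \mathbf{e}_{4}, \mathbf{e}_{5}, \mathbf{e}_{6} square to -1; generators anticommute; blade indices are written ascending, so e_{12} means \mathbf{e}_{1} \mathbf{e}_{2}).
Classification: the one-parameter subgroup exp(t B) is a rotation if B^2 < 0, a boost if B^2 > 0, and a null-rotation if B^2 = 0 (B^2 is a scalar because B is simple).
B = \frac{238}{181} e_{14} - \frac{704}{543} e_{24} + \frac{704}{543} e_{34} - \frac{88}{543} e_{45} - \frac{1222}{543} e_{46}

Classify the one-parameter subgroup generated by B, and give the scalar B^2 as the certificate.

B^2 term by term: the squares give (\frac{238}{181})^2*(e_{14})^2 + (-\frac{704}{543})^2*(e_{24})^2 + (\frac{704}{543})^2*(e_{34})^2 + (-\frac{88}{543})^2*(e_{45})^2 + (-\frac{1222}{543})^2*(e_{46})^2 = \frac{56644}{32761}*(+1) + \frac{495616}{294849}*(+1) + \frac{495616}{294849}*(+1) + \frac{7744}{294849}*(-1) + \frac{1493284}{294849}*(-1) = 0 (each basis 2-blade squares to minus the product of its generators' squares); cross terms between blades sharing an index anticommute and cancel. So B^2 = 0.
Answer: null-rotation, certificate B^2 = 0. B^2 = 0 is basis-independent, so its sign is the whole story.


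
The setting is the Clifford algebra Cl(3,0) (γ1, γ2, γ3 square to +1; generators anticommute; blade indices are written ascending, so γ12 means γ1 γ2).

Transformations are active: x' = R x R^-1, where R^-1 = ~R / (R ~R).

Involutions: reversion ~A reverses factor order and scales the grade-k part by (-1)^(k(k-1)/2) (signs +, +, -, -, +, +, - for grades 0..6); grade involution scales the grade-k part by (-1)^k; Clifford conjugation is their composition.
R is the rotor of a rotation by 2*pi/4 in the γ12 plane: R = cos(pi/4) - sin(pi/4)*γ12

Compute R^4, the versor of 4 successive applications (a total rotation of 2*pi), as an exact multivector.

Half-angle bookkeeping: 4 applications in γ12 add up to rotor phase 4*pi/4 = pi, so R^4 = cos(pi) - sin(pi)*γ12.
cos(pi) = -1 and sin(pi) = 0, so R^4 = -1. The total rotation 2*pi is 1 full turn, so every vector returns to itself, yet the rotor is -1, on the OTHER sheet of the double cover (an odd number of 2*pi turns).
Answer: -1


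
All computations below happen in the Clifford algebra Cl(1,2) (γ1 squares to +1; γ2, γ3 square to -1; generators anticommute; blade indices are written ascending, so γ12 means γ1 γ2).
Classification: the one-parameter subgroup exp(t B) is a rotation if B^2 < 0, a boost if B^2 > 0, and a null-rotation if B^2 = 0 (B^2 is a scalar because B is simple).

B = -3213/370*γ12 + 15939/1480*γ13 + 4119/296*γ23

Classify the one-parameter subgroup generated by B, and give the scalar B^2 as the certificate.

B^2 term by term: the squares give (-3213/370)^2*(γ12)^2 + (15939/1480)^2*(γ13)^2 + (4119/296)^2*(γ23)^2 = 10323369/136900*(+1) + 254051721/2190400*(+1) + 16966161/87616*(-1) = -9/4 (each basis 2-blade squares to minus the product of its generators' squares); cross terms between blades sharing an index anticommute and cancel. So B^2 = -9/4.
Answer: rotation, certificate B^2 = -9/4. Check the certificate: B^2 = -9/4, and that sign is decisive whatever form B takes.


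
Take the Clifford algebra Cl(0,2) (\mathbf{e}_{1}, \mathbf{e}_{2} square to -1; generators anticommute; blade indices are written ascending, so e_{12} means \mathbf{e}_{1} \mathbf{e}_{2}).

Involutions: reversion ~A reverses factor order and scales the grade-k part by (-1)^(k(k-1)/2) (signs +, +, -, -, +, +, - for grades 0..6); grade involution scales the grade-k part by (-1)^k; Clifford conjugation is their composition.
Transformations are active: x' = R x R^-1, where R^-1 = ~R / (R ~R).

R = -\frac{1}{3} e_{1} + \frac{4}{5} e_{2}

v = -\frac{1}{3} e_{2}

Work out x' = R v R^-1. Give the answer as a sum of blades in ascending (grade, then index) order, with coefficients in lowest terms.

~R = -\frac{1}{3} e_{1} + \frac{4}{5} e_{2}, and R ~R = -\frac{169}{225}, so R^-1 = ~R / (-\frac{169}{225}).
R v = \frac{4}{15} + \frac{1}{9} e_{12}
Answer: \frac{40}{169} e_{1} - \frac{119}{507} e_{2}


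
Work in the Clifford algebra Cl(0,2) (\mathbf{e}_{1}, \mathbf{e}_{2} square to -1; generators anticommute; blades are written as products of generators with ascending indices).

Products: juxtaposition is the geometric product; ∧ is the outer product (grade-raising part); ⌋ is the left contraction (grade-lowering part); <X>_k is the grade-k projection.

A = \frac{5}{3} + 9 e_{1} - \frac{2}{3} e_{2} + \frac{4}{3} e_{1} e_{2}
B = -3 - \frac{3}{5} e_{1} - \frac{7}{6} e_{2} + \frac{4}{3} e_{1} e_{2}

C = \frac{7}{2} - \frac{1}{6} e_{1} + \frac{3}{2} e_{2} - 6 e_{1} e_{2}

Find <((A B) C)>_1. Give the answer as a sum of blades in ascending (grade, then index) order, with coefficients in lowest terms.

step 1: -\frac{97}{45} - \frac{82}{3} e_{1} - \frac{1147}{90} e_{2} - \frac{1141}{90} e_{1} e_{2}
step 2: -\frac{1381}{20} + \frac{19}{108} e_{1} - \frac{28313}{135} e_{2} - \frac{10066}{135} e_{1} e_{2}
step 3: \frac{19}{108} e_{1} - \frac{28313}{135} e_{2}
Answer: \frac{19}{108} e_{1} - \frac{28313}{135} e_{2}


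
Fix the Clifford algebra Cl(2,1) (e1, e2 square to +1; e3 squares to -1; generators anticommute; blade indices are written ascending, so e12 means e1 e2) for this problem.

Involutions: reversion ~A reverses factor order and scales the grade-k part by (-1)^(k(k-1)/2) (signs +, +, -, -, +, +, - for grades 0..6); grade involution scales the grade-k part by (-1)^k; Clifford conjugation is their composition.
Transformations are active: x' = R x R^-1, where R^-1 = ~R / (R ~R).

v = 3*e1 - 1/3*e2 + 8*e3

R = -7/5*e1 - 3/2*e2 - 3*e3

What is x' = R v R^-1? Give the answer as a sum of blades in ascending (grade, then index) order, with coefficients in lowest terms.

~R = -7/5*e1 - 3/2*e2 - 3*e3, and R ~R = -479/100, so R^-1 = ~R / (-479/100).
R v = 203/10 + 149/30*e12 - 11/5*e13 - 13*e23
Answer: 4247/479*e1 + 18749/1437*e2 + 8348/479*e3


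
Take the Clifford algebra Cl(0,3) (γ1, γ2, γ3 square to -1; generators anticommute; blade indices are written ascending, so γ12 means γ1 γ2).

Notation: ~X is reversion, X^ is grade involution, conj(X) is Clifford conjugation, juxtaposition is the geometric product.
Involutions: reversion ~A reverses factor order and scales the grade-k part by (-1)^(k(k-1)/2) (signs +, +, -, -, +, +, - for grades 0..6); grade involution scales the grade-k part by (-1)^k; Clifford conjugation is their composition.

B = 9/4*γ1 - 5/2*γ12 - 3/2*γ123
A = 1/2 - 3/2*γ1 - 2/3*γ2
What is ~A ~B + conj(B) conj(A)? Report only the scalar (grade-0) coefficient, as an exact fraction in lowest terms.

first term: 27/8 - 13/24*γ1 + 15/4*γ2 + 11/4*γ12 - γ13 + 9/4*γ23 + 3/4*γ123
second term: 27/8 - 67/24*γ1 + 15/4*γ2 - 1/4*γ12 - γ13 + 9/4*γ23 - 3/4*γ123
Answer: 27/4


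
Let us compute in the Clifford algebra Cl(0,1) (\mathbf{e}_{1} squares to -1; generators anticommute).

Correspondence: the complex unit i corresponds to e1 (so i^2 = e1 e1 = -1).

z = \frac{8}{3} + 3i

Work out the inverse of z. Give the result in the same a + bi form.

In blades: z = \frac{8}{3} + 3 e_{1}.
With qbar = \frac{8}{3} - 3 e_{1} (scalar fixed, mapped units negated), z qbar = \frac{145}{9} (the sum of squared coefficients), so z^-1 = qbar / (\frac{145}{9}) = \frac{24}{145} - \frac{27}{145} e_{1}; translating back:
Answer: \frac{24}{145} - \frac{27}{145}i


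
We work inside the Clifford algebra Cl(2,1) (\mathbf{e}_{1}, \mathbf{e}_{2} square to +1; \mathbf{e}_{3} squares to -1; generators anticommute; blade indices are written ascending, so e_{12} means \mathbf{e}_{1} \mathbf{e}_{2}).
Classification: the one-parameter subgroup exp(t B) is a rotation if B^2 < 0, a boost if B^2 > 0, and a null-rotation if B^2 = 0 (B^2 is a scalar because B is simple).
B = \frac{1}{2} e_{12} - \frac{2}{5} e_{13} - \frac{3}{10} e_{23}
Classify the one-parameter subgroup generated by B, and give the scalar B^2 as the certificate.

B^2 term by term: the squares give (\frac{1}{2})^2*(e_{12})^2 + (-\frac{2}{5})^2*(e_{13})^2 + (-\frac{3}{10})^2*(e_{23})^2 = \frac{1}{4}*(-1) + \frac{4}{25}*(+1) + \frac{9}{100}*(+1) = 0 (each basis 2-blade squares to minus the product of its generators' squares); cross terms between blades sharing an index anticommute and cancel. So B^2 = 0.
Answer: null-rotation, certificate B^2 = 0. Note: conjugating B changes its blade decomposition but never the scalar B^2 = 0, whose sign settles the classification.


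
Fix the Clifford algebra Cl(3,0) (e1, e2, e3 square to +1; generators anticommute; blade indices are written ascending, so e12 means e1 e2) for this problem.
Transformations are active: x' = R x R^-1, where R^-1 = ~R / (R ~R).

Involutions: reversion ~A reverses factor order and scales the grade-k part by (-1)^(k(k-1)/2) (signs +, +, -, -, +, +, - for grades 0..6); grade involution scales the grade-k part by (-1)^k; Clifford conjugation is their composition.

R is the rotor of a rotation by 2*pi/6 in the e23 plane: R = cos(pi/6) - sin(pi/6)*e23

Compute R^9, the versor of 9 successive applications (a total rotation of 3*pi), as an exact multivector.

Rotor phase runs at HALF the rotation angle; powers of one rotor simply add phase, so after 9 steps in e23 the phase is 9*pi/6 = 3*pi/2 and R^9 = cos(3*pi/2) - sin(3*pi/2)*e23.
cos(3*pi/2) = 0 and sin(3*pi/2) = -1, so R^9 = e23. The net rotation is 1*pi (after discarding 1 full turn, each of which contributes a factor -1 to the rotor); the rotor keeps the half-angle phase exactly.
Answer: e23


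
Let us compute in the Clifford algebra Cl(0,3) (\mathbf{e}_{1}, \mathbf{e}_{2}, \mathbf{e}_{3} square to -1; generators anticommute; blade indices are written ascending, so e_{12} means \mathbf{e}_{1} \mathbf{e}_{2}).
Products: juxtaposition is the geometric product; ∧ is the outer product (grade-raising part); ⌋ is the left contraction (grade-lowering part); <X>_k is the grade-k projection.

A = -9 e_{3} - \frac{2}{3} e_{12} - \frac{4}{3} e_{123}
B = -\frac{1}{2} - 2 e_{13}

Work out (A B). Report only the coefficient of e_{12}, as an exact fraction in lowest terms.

step 1: 18 e_{1} + \frac{8}{3} e_{2} + \frac{9}{2} e_{3} + \frac{1}{3} e_{12} + \frac{4}{3} e_{23} + \frac{2}{3} e_{123}
Answer: \frac{1}{3}


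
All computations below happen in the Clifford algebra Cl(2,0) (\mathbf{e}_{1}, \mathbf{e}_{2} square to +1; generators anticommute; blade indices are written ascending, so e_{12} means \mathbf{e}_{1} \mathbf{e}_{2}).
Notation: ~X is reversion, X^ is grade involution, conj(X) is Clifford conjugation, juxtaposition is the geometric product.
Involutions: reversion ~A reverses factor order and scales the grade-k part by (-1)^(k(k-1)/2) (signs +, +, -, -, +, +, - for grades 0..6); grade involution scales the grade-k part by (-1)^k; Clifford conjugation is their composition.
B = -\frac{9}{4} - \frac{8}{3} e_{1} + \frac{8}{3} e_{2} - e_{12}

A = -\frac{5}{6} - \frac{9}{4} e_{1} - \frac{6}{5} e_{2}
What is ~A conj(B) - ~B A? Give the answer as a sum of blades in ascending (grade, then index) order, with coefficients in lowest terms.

first term: -\frac{37}{40} + \frac{2909}{720} e_{1} + \frac{481}{180} e_{2} + \frac{251}{30} e_{12}
second term: \frac{187}{40} + \frac{4381}{720} e_{1} + \frac{491}{180} e_{2} + \frac{251}{30} e_{12}
Answer: -\frac{28}{5} - \frac{92}{45} e_{1} - \frac{1}{18} e_{2}


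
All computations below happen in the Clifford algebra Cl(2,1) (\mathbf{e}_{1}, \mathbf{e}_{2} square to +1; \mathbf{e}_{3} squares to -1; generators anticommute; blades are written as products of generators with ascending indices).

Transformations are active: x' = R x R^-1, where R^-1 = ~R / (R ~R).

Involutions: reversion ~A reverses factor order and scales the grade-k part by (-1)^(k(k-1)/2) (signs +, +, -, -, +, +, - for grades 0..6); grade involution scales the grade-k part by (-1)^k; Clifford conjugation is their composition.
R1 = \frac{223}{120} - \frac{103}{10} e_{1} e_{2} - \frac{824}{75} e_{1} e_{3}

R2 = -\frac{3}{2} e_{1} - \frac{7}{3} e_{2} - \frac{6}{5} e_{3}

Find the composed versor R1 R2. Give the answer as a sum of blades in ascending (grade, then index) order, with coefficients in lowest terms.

Distribute over the terms of R1 (each basis-blade product reordered to ascending indices, repeated generators contracted through their squares):
(\frac{223}{120}) R2 = -\frac{223}{80} e_{1} - \frac{1561}{360} e_{2} - \frac{223}{100} e_{3}
(-\frac{103}{10} e_{1} e_{2}) R2 = \frac{721}{30} e_{1} - \frac{309}{20} e_{2} + \frac{309}{25} e_{1} e_{2} e_{3}
(-\frac{824}{75} e_{1} e_{3}) R2 = -\frac{1648}{125} e_{1} - \frac{412}{25} e_{3} - \frac{5768}{225} e_{1} e_{2} e_{3}
Summing the partial products and collecting blades:
Answer: \frac{48371}{6000} e_{1} - \frac{7123}{360} e_{2} - \frac{1871}{100} e_{3} - \frac{2987}{225} e_{1} e_{2} e_{3}


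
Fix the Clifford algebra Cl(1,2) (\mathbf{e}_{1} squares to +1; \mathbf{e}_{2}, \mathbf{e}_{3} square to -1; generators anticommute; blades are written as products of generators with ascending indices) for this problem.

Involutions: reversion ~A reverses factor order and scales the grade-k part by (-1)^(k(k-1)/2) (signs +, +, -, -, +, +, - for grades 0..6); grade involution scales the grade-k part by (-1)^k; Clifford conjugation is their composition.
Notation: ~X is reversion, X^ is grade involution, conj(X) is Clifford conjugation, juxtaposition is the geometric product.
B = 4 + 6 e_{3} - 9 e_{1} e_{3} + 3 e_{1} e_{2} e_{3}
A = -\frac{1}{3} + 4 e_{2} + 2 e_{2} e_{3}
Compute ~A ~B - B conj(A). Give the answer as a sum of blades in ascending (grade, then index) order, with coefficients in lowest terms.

first term: -\frac{4}{3} - 6 e_{1} + 28 e_{2} - 2 e_{3} + 18 e_{1} e_{2} - 15 e_{1} e_{3} + 16 e_{2} e_{3} - 35 e_{1} e_{2} e_{3}
second term: -\frac{4}{3} + 6 e_{1} - 28 e_{2} - 2 e_{3} + 18 e_{1} e_{2} - 9 e_{1} e_{3} + 16 e_{2} e_{3} - 37 e_{1} e_{2} e_{3}
Answer: -12 e_{1} + 56 e_{2} - 6 e_{1} e_{3} + 2 e_{1} e_{2} e_{3}


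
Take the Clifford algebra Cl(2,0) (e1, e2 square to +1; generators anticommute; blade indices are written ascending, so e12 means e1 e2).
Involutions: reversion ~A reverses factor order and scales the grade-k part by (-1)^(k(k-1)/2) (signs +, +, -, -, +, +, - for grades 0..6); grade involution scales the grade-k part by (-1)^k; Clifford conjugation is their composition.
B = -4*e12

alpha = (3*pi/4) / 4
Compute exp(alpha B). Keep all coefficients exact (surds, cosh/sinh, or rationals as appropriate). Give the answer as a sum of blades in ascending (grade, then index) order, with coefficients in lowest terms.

B^2 = (-4)^2*(e12)^2 = 16*(-1) = -16 (a basis 2-blade squares to minus the product of its generators' squares).
B^2 = -16 — the series telescopes trigonometrically here: l = 4, alpha*l = 3*pi/4, so exp(alpha B) = cos(3*pi/4) + (sin(3*pi/4)/4)*B = -sqrt(2)/2 + (sqrt(2)/8)*B.
Answer: -sqrt(2)/2 - sqrt(2)/2*e12


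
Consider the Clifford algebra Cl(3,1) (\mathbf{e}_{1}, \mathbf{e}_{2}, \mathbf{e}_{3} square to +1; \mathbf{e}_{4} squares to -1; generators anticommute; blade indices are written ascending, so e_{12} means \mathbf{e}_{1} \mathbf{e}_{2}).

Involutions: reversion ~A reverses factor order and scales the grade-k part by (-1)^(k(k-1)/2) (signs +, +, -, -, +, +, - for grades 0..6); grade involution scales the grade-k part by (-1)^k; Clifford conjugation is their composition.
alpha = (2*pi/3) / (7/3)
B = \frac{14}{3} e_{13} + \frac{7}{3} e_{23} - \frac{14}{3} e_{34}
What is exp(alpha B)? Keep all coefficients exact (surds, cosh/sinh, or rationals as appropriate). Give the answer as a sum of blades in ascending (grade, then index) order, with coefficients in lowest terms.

B^2 term by term: the squares give (\frac{14}{3})^2*(e_{13})^2 + (\frac{7}{3})^2*(e_{23})^2 + (-\frac{14}{3})^2*(e_{34})^2 = \frac{196}{9}*(-1) + \frac{49}{9}*(-1) + \frac{196}{9}*(+1) = -\frac{49}{9} (each basis 2-blade squares to minus the product of its generators' squares); cross terms between blades sharing an index anticommute and cancel. So B^2 = -\frac{49}{9}.
B^2 = -\frac{49}{9} — since the square is negative, the closed form is circular: l = \frac{7}{3}, alpha*l = \frac{2 \pi}{3}, so exp(alpha B) = cos(\frac{2 \pi}{3}) + (sin(\frac{2 \pi}{3})/(\frac{7}{3}))*B = - \frac{1}{2} + (\frac{3 \sqrt{3}}{14})*B.
Answer: - \frac{1}{2} + \sqrt{3} e_{13} + \frac{\sqrt{3}}{2} e_{23} - \sqrt{3} e_{34}


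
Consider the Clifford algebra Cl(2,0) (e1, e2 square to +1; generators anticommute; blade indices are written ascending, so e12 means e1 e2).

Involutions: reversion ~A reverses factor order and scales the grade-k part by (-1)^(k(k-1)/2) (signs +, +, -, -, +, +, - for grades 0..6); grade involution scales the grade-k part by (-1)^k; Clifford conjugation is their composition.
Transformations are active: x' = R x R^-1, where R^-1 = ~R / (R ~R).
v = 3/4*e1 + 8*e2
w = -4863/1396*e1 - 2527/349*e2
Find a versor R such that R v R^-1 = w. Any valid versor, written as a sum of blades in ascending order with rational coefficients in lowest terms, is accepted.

Construction: equal norms (both 1033/16) license R = v + w = -954/349*e1 + 265/349*e2 — nothing changes along that direction, while (v - w)/2 changes sign, so v maps onto w.
Answer: -954/349*e1 + 265/349*e2


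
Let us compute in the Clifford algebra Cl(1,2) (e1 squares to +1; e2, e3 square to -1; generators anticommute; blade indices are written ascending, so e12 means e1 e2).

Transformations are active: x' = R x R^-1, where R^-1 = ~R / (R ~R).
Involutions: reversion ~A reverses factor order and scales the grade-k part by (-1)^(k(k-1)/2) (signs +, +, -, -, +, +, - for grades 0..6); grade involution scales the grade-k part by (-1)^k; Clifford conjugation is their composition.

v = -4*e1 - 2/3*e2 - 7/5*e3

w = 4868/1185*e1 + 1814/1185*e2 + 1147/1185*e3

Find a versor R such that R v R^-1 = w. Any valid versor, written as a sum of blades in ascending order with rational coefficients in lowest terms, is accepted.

Key observation: q(v) = q(w) = 3059/225 (sandwiches preserve the norm), so R = v + w = 128/1185*e1 + 1024/1185*e2 - 512/1185*e3 works whenever it is invertible — the component of v along it is kept and (v - w)/2 reverses, sending v to w.
Answer: 128/1185*e1 + 1024/1185*e2 - 512/1185*e3


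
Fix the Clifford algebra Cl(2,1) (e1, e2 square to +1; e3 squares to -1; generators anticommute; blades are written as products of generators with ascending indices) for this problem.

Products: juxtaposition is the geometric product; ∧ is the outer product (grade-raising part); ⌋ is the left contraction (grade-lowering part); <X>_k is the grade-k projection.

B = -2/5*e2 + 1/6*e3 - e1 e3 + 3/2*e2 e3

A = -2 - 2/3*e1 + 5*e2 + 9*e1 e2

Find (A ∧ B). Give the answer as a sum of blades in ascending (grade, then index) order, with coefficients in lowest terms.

step 1: 4/5*e2 - 1/3*e3 + 4/15*e1 e2 + 17/9*e1 e3 - 13/6*e2 e3 + 11/2*e1 e2 e3
Answer: 4/5*e2 - 1/3*e3 + 4/15*e1 e2 + 17/9*e1 e3 - 13/6*e2 e3 + 11/2*e1 e2 e3


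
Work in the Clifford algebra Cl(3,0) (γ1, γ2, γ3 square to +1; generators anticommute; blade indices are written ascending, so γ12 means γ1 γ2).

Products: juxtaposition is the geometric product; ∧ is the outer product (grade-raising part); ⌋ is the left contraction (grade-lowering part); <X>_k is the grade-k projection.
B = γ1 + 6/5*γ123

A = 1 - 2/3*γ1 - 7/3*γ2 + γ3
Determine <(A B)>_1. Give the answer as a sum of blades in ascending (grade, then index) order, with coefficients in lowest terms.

step 1: -2/3 + γ1 + 53/15*γ12 + 9/5*γ13 - 4/5*γ23 + 6/5*γ123
step 2: γ1
Answer: γ1


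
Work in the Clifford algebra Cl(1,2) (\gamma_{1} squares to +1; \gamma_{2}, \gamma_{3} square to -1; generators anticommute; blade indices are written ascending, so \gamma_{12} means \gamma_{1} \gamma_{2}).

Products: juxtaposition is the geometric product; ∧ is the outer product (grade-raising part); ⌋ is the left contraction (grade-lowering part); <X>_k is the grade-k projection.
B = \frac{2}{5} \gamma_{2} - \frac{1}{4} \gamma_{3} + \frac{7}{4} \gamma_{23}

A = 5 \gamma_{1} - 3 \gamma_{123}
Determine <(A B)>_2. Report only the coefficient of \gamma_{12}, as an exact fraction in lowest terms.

step 1: \frac{21}{4} \gamma_{1} + \frac{5}{4} \gamma_{12} - \frac{49}{20} \gamma_{13} + \frac{35}{4} \gamma_{123}
step 2: \frac{5}{4} \gamma_{12} - \frac{49}{20} \gamma_{13}
Answer: \frac{5}{4}


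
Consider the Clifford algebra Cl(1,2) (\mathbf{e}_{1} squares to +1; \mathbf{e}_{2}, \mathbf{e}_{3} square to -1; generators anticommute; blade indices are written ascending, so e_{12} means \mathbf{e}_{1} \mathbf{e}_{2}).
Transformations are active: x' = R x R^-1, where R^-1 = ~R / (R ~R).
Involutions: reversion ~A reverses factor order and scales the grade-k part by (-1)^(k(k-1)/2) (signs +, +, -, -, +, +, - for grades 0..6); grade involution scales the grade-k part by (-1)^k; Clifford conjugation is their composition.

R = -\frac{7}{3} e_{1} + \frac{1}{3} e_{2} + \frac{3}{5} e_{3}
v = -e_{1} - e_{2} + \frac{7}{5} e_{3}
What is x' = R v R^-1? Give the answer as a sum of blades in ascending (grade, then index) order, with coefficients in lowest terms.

~R = -\frac{7}{3} e_{1} + \frac{1}{3} e_{2} + \frac{3}{5} e_{3}, and R ~R = \frac{373}{75}, so R^-1 = ~R / (\frac{373}{75}).
R v = \frac{137}{75} + \frac{8}{3} e_{12} - \frac{8}{3} e_{13} + \frac{16}{15} e_{23}
Answer: -\frac{799}{1119} e_{1} + \frac{1393}{1119} e_{2} - \frac{1789}{1865} e_{3}


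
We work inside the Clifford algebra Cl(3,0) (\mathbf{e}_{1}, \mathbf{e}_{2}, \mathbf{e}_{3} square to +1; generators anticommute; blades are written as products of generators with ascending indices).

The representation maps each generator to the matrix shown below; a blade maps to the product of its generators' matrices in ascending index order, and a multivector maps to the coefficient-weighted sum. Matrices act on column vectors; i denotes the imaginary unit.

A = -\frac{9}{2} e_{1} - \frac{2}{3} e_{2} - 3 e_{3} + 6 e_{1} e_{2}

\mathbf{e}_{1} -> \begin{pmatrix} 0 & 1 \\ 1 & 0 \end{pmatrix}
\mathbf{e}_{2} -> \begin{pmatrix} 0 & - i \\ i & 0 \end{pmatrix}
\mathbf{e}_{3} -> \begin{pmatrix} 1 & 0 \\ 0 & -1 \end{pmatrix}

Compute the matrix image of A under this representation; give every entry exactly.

Bivector images (products of the table entries): rho(e_{1} e_{2}) = rho(\mathbf{e}_{1})rho(\mathbf{e}_{2}) = \begin{pmatrix} i & 0 \\ 0 & - i \end{pmatrix}.
M = (-\frac{9}{2})*rho(e_{1}) + (-\frac{2}{3})*rho(e_{2}) + (-3)*rho(e_{3}) + (6)*rho(e_{1} e_{2}), summed entrywise:
Answer: \begin{pmatrix} -3 + 6 i & - \frac{9}{2} + \frac{2 i}{3} \\ - \frac{9}{2} - \frac{2 i}{3} & 3 - 6 i \end{pmatrix}


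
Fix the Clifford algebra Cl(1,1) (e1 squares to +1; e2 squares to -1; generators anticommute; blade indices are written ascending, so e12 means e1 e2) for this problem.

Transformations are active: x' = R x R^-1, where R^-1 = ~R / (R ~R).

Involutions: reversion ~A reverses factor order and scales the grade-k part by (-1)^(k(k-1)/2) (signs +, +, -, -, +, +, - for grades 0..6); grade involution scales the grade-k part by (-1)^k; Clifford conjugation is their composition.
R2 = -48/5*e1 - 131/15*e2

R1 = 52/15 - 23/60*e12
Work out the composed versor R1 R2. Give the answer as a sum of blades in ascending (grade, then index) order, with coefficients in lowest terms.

Distribute over the terms of R1 (each basis-blade product reordered to ascending indices, repeated generators contracted through their squares):
(52/15) R2 = -832/25*e1 - 6812/225*e2
(-23/60*e12) R2 = -3013/900*e1 - 92/25*e2
Summing the partial products and collecting blades:
Answer: -6593/180*e1 - 1528/45*e2


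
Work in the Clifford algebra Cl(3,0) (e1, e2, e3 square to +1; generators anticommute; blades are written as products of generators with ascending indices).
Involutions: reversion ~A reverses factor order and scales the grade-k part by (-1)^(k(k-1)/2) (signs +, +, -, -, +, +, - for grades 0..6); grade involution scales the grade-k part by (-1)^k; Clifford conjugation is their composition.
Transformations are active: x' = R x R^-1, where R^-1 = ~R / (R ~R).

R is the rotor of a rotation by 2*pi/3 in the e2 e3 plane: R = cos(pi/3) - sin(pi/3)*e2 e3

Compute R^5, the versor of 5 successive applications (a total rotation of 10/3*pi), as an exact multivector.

Half-angle bookkeeping: 5 applications in e2 e3 add up to rotor phase 5*pi/3 = 5*pi/3, so R^5 = cos(5*pi/3) - sin(5*pi/3)*e2 e3.
cos(5*pi/3) = 1/2 and sin(5*pi/3) = -sqrt(3)/2, so R^5 = 1/2 + sqrt(3)/2*e2 e3. The net rotation is 4/3*pi (after discarding 1 full turn, each of which contributes a factor -1 to the rotor); the rotor keeps the half-angle phase exactly.
Answer: 1/2 + sqrt(3)/2*e2 e3


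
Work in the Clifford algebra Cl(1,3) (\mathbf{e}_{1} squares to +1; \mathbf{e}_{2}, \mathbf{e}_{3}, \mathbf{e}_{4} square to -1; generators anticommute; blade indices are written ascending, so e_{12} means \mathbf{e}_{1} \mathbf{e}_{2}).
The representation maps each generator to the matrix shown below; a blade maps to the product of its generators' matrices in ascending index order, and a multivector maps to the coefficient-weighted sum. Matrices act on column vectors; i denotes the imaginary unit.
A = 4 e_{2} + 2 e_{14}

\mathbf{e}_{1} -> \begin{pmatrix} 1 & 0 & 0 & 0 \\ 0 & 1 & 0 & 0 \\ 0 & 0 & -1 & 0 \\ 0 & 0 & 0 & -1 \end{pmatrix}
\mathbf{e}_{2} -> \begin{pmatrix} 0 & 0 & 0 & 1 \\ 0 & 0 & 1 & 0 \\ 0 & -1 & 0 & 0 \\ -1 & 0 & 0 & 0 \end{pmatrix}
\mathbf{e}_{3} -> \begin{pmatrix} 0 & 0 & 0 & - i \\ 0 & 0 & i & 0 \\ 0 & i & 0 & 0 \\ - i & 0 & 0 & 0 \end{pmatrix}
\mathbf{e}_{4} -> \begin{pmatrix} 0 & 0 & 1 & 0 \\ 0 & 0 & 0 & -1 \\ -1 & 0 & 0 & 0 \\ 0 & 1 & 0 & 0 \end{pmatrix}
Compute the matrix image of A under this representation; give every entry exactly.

Bivector images (products of the table entries): rho(e_{14}) = rho(\mathbf{e}_{1})rho(\mathbf{e}_{4}) = \begin{pmatrix} 0 & 0 & 1 & 0 \\ 0 & 0 & 0 & -1 \\ 1 & 0 & 0 & 0 \\ 0 & -1 & 0 & 0 \end{pmatrix}.
M = (4)*rho(e_{2}) + (2)*rho(e_{14}), summed entrywise:
Answer: \begin{pmatrix} 0 & 0 & 2 & 4 \\ 0 & 0 & 4 & -2 \\ 2 & -4 & 0 & 0 \\ -4 & -2 & 0 & 0 \end{pmatrix}


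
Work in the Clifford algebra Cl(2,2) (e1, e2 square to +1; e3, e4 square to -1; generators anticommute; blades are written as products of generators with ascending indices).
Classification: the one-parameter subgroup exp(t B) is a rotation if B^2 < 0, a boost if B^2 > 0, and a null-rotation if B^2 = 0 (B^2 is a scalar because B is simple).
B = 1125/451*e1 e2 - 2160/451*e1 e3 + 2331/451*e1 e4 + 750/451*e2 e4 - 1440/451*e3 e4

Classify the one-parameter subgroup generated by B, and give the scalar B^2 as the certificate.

B^2 term by term: the squares give (1125/451)^2*(e1 e2)^2 + (-2160/451)^2*(e1 e3)^2 + (2331/451)^2*(e1 e4)^2 + (750/451)^2*(e2 e4)^2 + (-1440/451)^2*(e3 e4)^2 = 1265625/203401*(-1) + 4665600/203401*(+1) + 5433561/203401*(+1) + 562500/203401*(+1) + 2073600/203401*(-1) = 36 (each basis 2-blade squares to minus the product of its generators' squares); cross terms between blades sharing an index anticommute and cancel; the commuting (index-disjoint) pairs give grade-4 terms 2*c*c'*(blade product), which cancel blade by blade — e1 e2 e3 e4: -3240000/203401 + 3240000/203401 = 0 — confirming B is simple. So B^2 = 36.
Answer: boost, certificate B^2 = 36. The invariant at work: B^2 = 36 is unchanged by conjugation, hence its sign classifies the subgroup whatever basis B is written in.


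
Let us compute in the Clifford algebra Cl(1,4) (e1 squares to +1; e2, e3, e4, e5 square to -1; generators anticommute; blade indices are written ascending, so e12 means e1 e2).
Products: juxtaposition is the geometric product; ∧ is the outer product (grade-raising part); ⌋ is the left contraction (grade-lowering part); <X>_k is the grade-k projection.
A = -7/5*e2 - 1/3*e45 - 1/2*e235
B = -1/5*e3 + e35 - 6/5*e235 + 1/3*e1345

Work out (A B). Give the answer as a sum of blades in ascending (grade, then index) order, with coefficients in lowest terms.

step 1: 3/5 + 1/2*e2 + 1/9*e13 + 7/25*e23 + 1/10*e25 + 1/3*e34 - 42/25*e35 + 1/6*e124 - 2/5*e234 - 7/5*e235 + 1/15*e345 + 7/15*e12345
Answer: 3/5 + 1/2*e2 + 1/9*e13 + 7/25*e23 + 1/10*e25 + 1/3*e34 - 42/25*e35 + 1/6*e124 - 2/5*e234 - 7/5*e235 + 1/15*e345 + 7/15*e12345


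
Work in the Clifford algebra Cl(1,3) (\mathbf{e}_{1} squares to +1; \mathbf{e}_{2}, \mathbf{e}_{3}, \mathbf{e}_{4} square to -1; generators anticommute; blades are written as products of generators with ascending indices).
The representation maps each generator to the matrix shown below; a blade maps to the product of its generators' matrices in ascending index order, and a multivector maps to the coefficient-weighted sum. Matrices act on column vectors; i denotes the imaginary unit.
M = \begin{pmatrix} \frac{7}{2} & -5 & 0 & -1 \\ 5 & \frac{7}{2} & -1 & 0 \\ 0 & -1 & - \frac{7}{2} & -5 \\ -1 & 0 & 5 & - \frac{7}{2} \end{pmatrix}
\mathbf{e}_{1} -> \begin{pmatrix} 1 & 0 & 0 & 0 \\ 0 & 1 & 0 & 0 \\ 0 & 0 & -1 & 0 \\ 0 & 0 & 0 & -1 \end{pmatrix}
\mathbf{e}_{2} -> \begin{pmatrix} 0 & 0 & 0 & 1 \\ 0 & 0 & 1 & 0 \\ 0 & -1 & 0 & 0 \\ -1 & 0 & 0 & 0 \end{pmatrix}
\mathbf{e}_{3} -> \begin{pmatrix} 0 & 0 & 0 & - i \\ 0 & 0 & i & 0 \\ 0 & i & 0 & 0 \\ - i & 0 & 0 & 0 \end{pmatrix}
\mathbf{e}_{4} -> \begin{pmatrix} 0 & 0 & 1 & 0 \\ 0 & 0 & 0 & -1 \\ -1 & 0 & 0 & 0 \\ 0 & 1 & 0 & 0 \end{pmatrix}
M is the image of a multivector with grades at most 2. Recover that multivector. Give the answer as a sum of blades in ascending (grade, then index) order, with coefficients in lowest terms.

Method: the blade images are trace-orthogonal — tr(rho(e_A) rho(e_B)^-1) = 4 if A = B and 0 otherwise — and rho(e_A)^-1 = (e_A)^2 * rho(e_A) with (e_A)^2 = +1 or -1, so the coefficient of e_A in the preimage is (e_A)^2 * tr(M rho(e_A))/4.
Nonzero projections over blades of grade <= 2: e_{1}: (e_{1})^2 = +1, tr(M rho(e_{1})) = 14, coefficient \frac{7}{2}; e_{1} e_{2}: (e_{1} e_{2})^2 = +1, tr(M rho(e_{1} e_{2})) = -4, coefficient -1; e_{2} e_{4}: (e_{2} e_{4})^2 = -1, tr(M rho(e_{2} e_{4})) = 20, coefficient -5. Every other blade of grade <= 2 projects to 0.
Answer: \frac{7}{2} e_{1} - e_{1} e_{2} - 5 e_{2} e_{4}


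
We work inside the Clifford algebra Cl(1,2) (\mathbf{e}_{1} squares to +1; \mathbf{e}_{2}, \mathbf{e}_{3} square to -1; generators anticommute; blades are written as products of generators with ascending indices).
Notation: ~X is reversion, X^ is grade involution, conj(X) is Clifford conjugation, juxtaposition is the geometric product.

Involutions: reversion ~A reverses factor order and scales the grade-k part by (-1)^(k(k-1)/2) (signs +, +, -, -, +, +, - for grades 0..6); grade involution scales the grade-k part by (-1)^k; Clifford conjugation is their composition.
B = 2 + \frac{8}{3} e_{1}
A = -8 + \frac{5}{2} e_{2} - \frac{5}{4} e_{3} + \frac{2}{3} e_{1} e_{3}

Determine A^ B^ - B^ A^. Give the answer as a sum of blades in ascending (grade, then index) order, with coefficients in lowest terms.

first term: -16 + \frac{64}{3} e_{1} - 5 e_{2} + \frac{77}{18} e_{3} - \frac{20}{3} e_{1} e_{2} + \frac{14}{3} e_{1} e_{3}
second term: -16 + \frac{64}{3} e_{1} - 5 e_{2} + \frac{13}{18} e_{3} + \frac{20}{3} e_{1} e_{2} - 2 e_{1} e_{3}
Answer: \frac{32}{9} e_{3} - \frac{40}{3} e_{1} e_{2} + \frac{20}{3} e_{1} e_{3}


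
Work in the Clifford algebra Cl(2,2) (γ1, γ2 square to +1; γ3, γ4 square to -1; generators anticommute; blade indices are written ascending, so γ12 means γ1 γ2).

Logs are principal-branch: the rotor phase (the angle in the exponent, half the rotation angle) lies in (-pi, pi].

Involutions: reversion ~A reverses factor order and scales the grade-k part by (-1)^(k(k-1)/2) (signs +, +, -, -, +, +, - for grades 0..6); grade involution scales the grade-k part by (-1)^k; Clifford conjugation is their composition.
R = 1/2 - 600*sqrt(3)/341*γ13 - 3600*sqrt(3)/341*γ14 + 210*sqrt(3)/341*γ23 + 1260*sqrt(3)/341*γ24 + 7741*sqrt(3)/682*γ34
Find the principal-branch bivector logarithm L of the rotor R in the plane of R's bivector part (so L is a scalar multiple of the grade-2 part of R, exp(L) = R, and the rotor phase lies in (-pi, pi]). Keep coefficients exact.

The scalar part of R is 1/2, and that scalar determines the rotor phase on the principal branch; recovering the unit plane as bivector-part over sine of the phase gives L = phase * plane.
Concretely: cos(phase) = 1/2 gives phase = ±pi/3, and since phase/sin(phase) is even the sign is immaterial: L = (phase/sin(phase)) * <R>_2 = (2*sqrt(3)*pi/9) * <R>_2.
Answer: -400*pi/341*γ13 - 2400*pi/341*γ14 + 140*pi/341*γ23 + 840*pi/341*γ24 + 7741*pi/1023*γ34


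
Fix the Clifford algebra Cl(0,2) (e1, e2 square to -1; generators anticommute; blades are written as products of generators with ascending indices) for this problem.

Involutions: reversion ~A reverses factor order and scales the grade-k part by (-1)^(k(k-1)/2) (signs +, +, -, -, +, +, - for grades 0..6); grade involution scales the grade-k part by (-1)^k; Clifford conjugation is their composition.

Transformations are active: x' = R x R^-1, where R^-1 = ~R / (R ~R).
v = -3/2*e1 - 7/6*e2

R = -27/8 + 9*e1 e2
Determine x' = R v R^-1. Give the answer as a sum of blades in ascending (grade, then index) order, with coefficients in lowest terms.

~R = -27/8 - 9*e1 e2, and R ~R = 5913/64, so R^-1 = ~R / (5913/64).
R v = 249/16*e1 - 153/16*e2
Answer: 53/146*e1 + 817/438*e2


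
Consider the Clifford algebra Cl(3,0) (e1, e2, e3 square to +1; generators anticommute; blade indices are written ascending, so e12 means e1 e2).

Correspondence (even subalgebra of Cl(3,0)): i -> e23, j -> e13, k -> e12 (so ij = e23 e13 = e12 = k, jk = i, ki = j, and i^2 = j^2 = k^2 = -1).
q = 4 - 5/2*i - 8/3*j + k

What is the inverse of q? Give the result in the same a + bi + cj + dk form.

In blades: q = 4 + e12 - 8/3*e13 - 5/2*e23.
With qbar = 4 - e12 + 8/3*e13 + 5/2*e23 (scalar fixed, mapped units negated), q qbar = 1093/36 (the sum of squared coefficients), so q^-1 = qbar / (1093/36) = 144/1093 - 36/1093*e12 + 96/1093*e13 + 90/1093*e23; translating back:
Answer: 144/1093 + 90/1093*i + 96/1093*j - 36/1093*k


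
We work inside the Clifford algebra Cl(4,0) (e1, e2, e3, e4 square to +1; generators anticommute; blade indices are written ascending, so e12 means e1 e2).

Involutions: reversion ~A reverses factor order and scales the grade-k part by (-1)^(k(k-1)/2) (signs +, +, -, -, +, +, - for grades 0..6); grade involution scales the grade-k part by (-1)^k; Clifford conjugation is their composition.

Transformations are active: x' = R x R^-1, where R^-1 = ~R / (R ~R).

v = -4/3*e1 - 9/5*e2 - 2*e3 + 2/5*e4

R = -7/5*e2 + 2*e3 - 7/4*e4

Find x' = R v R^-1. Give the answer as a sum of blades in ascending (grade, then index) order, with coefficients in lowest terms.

~R = -7/5*e2 + 2*e3 - 7/4*e4, and R ~R = 3609/400, so R^-1 = ~R / (3609/400).
R v = -109/50 - 28/15*e12 + 8/3*e13 - 7/3*e14 + 32/5*e23 - 371/100*e24 - 27/10*e34
Answer: 4/3*e1 + 44689/18045*e2 + 3730/3609*e3 + 8042/18045*e4


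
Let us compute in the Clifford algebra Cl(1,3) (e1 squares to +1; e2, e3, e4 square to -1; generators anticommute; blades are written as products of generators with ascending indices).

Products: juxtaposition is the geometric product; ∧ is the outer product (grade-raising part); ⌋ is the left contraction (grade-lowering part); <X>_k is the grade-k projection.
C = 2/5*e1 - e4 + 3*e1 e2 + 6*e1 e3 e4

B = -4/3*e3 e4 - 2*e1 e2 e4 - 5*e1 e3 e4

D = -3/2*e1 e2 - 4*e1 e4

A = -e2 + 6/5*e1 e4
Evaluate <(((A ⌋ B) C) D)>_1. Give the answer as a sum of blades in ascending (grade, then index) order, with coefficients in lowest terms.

step 1: 12/5*e2 + 6*e3 + 2*e1 e4
step 2: 46/5*e1 - 12*e3 - 4/5*e4 - 24/25*e1 e2 - 12/5*e1 e3 + 36*e1 e4 + 18/5*e2 e4 - 6*e3 e4 + 18*e1 e2 e3 - 72/5*e1 e2 e3 e4
step 3: -3564/25 + 16/5*e1 - 69/5*e2 - 27*e3 - 184/5*e4 + 72/5*e1 e2 - 24*e1 e3 - 27/5*e1 e4 + 306/5*e2 e3 - 1446/25*e2 e4 + 12*e3 e4 + 18*e1 e2 e3 + 6/5*e1 e2 e4 - 48*e1 e3 e4 - 72*e2 e3 e4 + 9*e1 e2 e3 e4
step 4: 16/5*e1 - 69/5*e2 - 27*e3 - 184/5*e4
Answer: 16/5*e1 - 69/5*e2 - 27*e3 - 184/5*e4


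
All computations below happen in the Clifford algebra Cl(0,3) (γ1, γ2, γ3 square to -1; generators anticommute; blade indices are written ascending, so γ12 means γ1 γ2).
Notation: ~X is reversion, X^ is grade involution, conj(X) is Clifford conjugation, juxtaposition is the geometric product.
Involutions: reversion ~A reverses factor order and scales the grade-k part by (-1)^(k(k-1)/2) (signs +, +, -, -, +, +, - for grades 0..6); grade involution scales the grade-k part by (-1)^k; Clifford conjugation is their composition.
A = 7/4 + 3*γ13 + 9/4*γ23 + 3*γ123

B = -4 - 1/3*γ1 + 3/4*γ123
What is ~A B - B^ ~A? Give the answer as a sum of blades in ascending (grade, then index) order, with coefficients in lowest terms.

first term: -37/4 + 53/48*γ1 - 9/4*γ2 + γ3 + 12*γ13 + 8*γ23 + 225/16*γ123
second term: -19/4 - 53/48*γ1 + 9/4*γ2 + γ3 + 12*γ13 + 10*γ23 + 159/16*γ123
Answer: -9/2 + 53/24*γ1 - 9/2*γ2 - 2*γ23 + 33/8*γ123
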